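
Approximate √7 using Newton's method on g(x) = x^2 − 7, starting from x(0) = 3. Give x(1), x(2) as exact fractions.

x(1) = 8/3, x(2) = 127/48

g'(x) = 2x.
g(3) = 2, g'(3) = 6, so x(1) = 3 − 2/6 = 8/3.
g(8/3) = 1/9, g'(8/3) = 16/3, so x(2) = (8/3) − (1/9)/(16/3) = 127/48.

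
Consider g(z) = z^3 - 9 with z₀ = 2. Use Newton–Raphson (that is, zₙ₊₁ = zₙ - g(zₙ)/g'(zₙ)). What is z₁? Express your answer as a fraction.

25/12

g'(z) = 3z^2.
g(2) = -1, g'(2) = 12, so z₁ = 2 - (-1)/12 = 25/12.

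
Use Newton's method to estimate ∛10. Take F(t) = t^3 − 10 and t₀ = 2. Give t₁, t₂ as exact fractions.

F'(t) = 3t^2.
F(2) = −2, F'(2) = 12, so t₁ = 2 − (−2)/12 = 13/6.
F(13/6) = 37/216, F'(13/6) = 169/12, so t₂ = (13/6) − (37/216)/(169/12) = 3277/1521.

t₁ = 13/6, t₂ = 3277/1521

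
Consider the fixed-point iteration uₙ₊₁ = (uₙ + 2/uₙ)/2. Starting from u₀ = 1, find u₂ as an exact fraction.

17/12

u₁ = (1 + 2/1)/2 = 3/2.
u₂ = (3/2 + 2/(3/2))/2 = 17/12.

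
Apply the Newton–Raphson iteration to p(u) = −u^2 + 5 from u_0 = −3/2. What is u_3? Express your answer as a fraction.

p'(u) = −2u.
p(−3/2) = 11/4, p'(−3/2) = 3, so u_1 = (−3/2) − (11/4)/3 = −29/12.
p(−29/12) = −121/144, p'(−29/12) = 29/6, so u_2 = (−29/12) − (−121/144)/(29/6) = −1561/696.
p(−1561/696) = −14641/484416, p'(−1561/696) = 1561/348, so u_3 = (−1561/696) − (−14641/484416)/(1561/348) = −4858801/2172912.

−4858801/2172912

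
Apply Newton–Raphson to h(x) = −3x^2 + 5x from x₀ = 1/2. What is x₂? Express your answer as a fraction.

h'(x) = −6x + 5.
h(1/2) = 7/4, h'(1/2) = 2, so x₁ = (1/2) − (7/4)/2 = −3/8.
h(−3/8) = −147/64, h'(−3/8) = 29/4, so x₂ = (−3/8) − (−147/64)/(29/4) = −27/464.

−27/464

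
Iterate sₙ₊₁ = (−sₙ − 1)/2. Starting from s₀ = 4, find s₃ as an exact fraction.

−7/8

s₁ = (−4 − 1)/2 = −5/2.
s₂ = (−(−5/2) − 1)/2 = 3/4.
s₃ = (−(3/4) − 1)/2 = −7/8.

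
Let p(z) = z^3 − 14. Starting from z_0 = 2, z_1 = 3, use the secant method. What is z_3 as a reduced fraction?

p(2) = −6, p(3) = 13. z_2 = 3 − 13·(3 − 2)/(13 − (−6)) = 44/19.
p(3) = 13, p(44/19) = −10842/6859. z_3 = (44/19) − (−10842/6859)·((44/19) − 3)/((−10842/6859) − 13) = 18386/7693.

18386/7693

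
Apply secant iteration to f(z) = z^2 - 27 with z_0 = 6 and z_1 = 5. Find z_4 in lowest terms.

f(6) = 9, f(5) = -2. z_2 = 5 - (-2)·(5 - 6)/((-2) - 9) = 57/11.
f(5) = -2, f(57/11) = -18/121. z_3 = (57/11) - (-18/121)·((57/11) - 5)/((-18/121) - (-2)) = 291/56.
f(57/11) = -18/121, f(291/56) = 9/3136. z_4 = (291/56) - (9/3136)·((291/56) - (57/11))/((9/3136) - (-18/121)) = 11073/2131.

11073/2131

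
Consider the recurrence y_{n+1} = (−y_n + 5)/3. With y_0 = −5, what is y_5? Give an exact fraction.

310/243

y_1 = (−(−5) + 5)/3 = 10/3.
y_2 = (−(10/3) + 5)/3 = 5/9.
y_3 = (−(5/9) + 5)/3 = 40/27.
y_4 = (−(40/27) + 5)/3 = 95/81.
y_5 = (−(95/81) + 5)/3 = 310/243.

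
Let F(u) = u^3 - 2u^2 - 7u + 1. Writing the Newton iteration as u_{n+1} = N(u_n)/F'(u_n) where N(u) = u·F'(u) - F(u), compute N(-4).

-161

F'(u) = 3u^2 - 4u - 7.
N(u) = u·F'(u) - F(u) = u·(3u^2 - 4u - 7) - (u^3 - 2u^2 - 7u + 1) = 2u^3 - 2u^2 - 1.
N(-4) = -161.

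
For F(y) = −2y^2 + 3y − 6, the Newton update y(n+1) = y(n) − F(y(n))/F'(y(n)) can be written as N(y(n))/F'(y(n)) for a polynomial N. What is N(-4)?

F'(y) = −4y + 3.
N(y) = y·F'(y) − F(y) = y·(−4y + 3) − (−2y^2 + 3y − 6) = −2y^2 + 6.
N(-4) = −26.

−26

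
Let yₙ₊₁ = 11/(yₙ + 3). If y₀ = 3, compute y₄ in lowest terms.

1683/778

y₁ = 11/(3 + 3) = 11/6.
y₂ = 11/(11/6 + 3) = 66/29.
y₃ = 11/(66/29 + 3) = 319/153.
y₄ = 11/(319/153 + 3) = 1683/778.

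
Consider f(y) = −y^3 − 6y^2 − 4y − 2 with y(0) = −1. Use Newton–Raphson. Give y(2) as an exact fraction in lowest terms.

f'(y) = −3y^2 − 12y − 4.
f(−1) = −3, f'(−1) = 5, so y(1) = (−1) − (−3)/5 = −2/5.
f(−2/5) = −162/125, f'(−2/5) = 8/25, so y(2) = (−2/5) − (−162/125)/(8/25) = 73/20.

73/20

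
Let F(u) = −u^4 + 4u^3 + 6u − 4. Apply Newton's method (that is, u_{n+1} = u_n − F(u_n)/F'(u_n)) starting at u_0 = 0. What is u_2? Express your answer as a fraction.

F'(u) = −4u^3 + 12u^2 + 6.
F(0) = −4, F'(0) = 6, so u_1 = 0 − (−4)/6 = 2/3.
F(2/3) = 80/81, F'(2/3) = 274/27, so u_2 = (2/3) − (80/81)/(274/27) = 78/137.

78/137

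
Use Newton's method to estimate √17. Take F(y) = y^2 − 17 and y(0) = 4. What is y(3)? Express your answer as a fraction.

9478657/2298912

F'(y) = 2y.
F(4) = −1, F'(4) = 8, so y(1) = 4 − (−1)/8 = 33/8.
F(33/8) = 1/64, F'(33/8) = 33/4, so y(2) = (33/8) − (1/64)/(33/4) = 2177/528.
F(2177/528) = 1/278784, F'(2177/528) = 2177/264, so y(3) = (2177/528) − (1/278784)/(2177/264) = 9478657/2298912.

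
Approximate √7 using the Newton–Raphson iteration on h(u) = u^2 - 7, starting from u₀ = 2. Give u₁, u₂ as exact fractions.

h'(u) = 2u.
h(2) = -3, h'(2) = 4, so u₁ = 2 - (-3)/4 = 11/4.
h(11/4) = 9/16, h'(11/4) = 11/2, so u₂ = (11/4) - (9/16)/(11/2) = 233/88.

u₁ = 11/4, u₂ = 233/88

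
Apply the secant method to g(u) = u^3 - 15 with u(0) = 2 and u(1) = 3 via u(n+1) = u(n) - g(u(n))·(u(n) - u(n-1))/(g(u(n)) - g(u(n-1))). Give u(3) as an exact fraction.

6395/2613

g(2) = -7, g(3) = 12. u(2) = 3 - 12·(3 - 2)/(12 - (-7)) = 45/19.
g(3) = 12, g(45/19) = -11760/6859. u(3) = (45/19) - (-11760/6859)·((45/19) - 3)/((-11760/6859) - 12) = 6395/2613.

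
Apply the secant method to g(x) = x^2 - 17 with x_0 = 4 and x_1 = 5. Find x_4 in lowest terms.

6263/1519

g(4) = -1, g(5) = 8. x_2 = 5 - 8·(5 - 4)/(8 - (-1)) = 37/9.
g(5) = 8, g(37/9) = -8/81. x_3 = (37/9) - (-8/81)·((37/9) - 5)/((-8/81) - 8) = 169/41.
g(37/9) = -8/81, g(169/41) = -16/1681. x_4 = (169/41) - (-16/1681)·((169/41) - (37/9))/((-16/1681) - (-8/81)) = 6263/1519.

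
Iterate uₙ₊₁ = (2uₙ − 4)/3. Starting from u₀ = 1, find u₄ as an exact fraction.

u₁ = (2·1 − 4)/3 = −2/3.
u₂ = (2·(−2/3) − 4)/3 = −16/9.
u₃ = (2·(−16/9) − 4)/3 = −68/27.
u₄ = (2·(−68/27) − 4)/3 = −244/81.

−244/81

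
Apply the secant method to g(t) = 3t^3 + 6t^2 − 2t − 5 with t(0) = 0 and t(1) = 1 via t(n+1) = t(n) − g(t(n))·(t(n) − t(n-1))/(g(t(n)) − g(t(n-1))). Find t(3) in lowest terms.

g(0) = −5, g(1) = 2. t(2) = 1 − 2·(1 − 0)/(2 − (−5)) = 5/7.
g(1) = 2, g(5/7) = −780/343. t(3) = (5/7) − (−780/343)·((5/7) − 1)/((−780/343) − 2) = 635/733.

635/733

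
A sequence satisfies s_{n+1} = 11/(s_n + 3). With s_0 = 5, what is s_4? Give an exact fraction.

s_1 = 11/(5 + 3) = 11/8.
s_2 = 11/(11/8 + 3) = 88/35.
s_3 = 11/(88/35 + 3) = 385/193.
s_4 = 11/(385/193 + 3) = 2123/964.

2123/964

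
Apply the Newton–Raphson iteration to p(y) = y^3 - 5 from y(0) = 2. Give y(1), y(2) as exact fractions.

p'(y) = 3y^2.
p(2) = 3, p'(2) = 12, so y(1) = 2 - 3/12 = 7/4.
p(7/4) = 23/64, p'(7/4) = 147/16, so y(2) = (7/4) - (23/64)/(147/16) = 503/294.

y(1) = 7/4, y(2) = 503/294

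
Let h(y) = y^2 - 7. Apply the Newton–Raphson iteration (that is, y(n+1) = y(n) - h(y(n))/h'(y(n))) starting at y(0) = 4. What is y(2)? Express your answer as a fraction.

977/368

h'(y) = 2y.
h(4) = 9, h'(4) = 8, so y(1) = 4 - 9/8 = 23/8.
h(23/8) = 81/64, h'(23/8) = 23/4, so y(2) = (23/8) - (81/64)/(23/4) = 977/368.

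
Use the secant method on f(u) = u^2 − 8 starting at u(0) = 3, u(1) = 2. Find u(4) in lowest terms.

f(3) = 1, f(2) = −4. u(2) = 2 − (−4)·(2 − 3)/((−4) − 1) = 14/5.
f(2) = −4, f(14/5) = −4/25. u(3) = (14/5) − (−4/25)·((14/5) − 2)/((−4/25) − (−4)) = 17/6.
f(14/5) = −4/25, f(17/6) = 1/36. u(4) = (17/6) − (1/36)·((17/6) − (14/5))/((1/36) − (−4/25)) = 478/169.

478/169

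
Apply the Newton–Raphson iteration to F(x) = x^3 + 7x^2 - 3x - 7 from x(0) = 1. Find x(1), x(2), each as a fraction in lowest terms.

x(1) = 8/7, x(2) = 6561/5803

F'(x) = 3x^2 + 14x - 3.
F(1) = -2, F'(1) = 14, so x(1) = 1 - (-2)/14 = 8/7.
F(8/7) = 71/343, F'(8/7) = 829/49, so x(2) = (8/7) - (71/343)/(829/49) = 6561/5803.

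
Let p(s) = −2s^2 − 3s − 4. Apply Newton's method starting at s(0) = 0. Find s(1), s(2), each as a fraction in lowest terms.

s(1) = −4/3, s(2) = 4/21

p'(s) = −4s − 3.
p(0) = −4, p'(0) = −3, so s(1) = 0 − (−4)/(−3) = −4/3.
p(−4/3) = −32/9, p'(−4/3) = 7/3, so s(2) = (−4/3) − (−32/9)/(7/3) = 4/21.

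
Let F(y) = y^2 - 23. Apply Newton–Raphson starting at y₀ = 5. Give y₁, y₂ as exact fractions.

F'(y) = 2y.
F(5) = 2, F'(5) = 10, so y₁ = 5 - 2/10 = 24/5.
F(24/5) = 1/25, F'(24/5) = 48/5, so y₂ = (24/5) - (1/25)/(48/5) = 1151/240.

y₁ = 24/5, y₂ = 1151/240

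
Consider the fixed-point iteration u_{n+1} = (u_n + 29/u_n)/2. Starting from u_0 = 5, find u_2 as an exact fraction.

u_1 = (5 + 29/5)/2 = 27/5.
u_2 = (27/5 + 29/(27/5))/2 = 727/135.

727/135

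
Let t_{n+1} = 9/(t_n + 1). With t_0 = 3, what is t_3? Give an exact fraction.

t_1 = 9/(3 + 1) = 9/4.
t_2 = 9/(9/4 + 1) = 36/13.
t_3 = 9/(36/13 + 1) = 117/49.

117/49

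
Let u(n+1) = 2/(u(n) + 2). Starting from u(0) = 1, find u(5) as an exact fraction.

30/41

u(1) = 2/(1 + 2) = 2/3.
u(2) = 2/(2/3 + 2) = 3/4.
u(3) = 2/(3/4 + 2) = 8/11.
u(4) = 2/(8/11 + 2) = 11/15.
u(5) = 2/(11/15 + 2) = 30/41.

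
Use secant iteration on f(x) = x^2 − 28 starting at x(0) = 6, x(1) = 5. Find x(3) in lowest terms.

598/113

f(6) = 8, f(5) = −3. x(2) = 5 − (−3)·(5 − 6)/((−3) − 8) = 58/11.
f(5) = −3, f(58/11) = −24/121. x(3) = (58/11) − (−24/121)·((58/11) − 5)/((−24/121) − (−3)) = 598/113.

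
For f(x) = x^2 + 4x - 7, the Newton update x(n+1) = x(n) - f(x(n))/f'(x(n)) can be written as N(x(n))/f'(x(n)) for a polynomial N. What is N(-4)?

23

f'(x) = 2x + 4.
N(x) = x·f'(x) - f(x) = x·(2x + 4) - (x^2 + 4x - 7) = x^2 + 7.
N(-4) = 23.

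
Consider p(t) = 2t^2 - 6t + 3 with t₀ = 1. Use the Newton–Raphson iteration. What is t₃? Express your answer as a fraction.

p'(t) = 4t - 6.
p(1) = -1, p'(1) = -2, so t₁ = 1 - (-1)/(-2) = 1/2.
p(1/2) = 1/2, p'(1/2) = -4, so t₂ = (1/2) - (1/2)/(-4) = 5/8.
p(5/8) = 1/32, p'(5/8) = -7/2, so t₃ = (5/8) - (1/32)/(-7/2) = 71/112.

71/112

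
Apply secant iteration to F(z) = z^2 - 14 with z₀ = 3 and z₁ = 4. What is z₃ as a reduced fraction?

101/27

F(3) = -5, F(4) = 2. z₂ = 4 - 2·(4 - 3)/(2 - (-5)) = 26/7.
F(4) = 2, F(26/7) = -10/49. z₃ = (26/7) - (-10/49)·((26/7) - 4)/((-10/49) - 2) = 101/27.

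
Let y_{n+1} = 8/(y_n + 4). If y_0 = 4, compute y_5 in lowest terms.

y_1 = 8/(4 + 4) = 1.
y_2 = 8/(1 + 4) = 8/5.
y_3 = 8/(8/5 + 4) = 10/7.
y_4 = 8/(10/7 + 4) = 28/19.
y_5 = 8/(28/19 + 4) = 19/13.

19/13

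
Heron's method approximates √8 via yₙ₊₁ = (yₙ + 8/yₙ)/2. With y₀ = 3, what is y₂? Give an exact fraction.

y₁ = (3 + 8/3)/2 = 17/6.
y₂ = (17/6 + 8/(17/6))/2 = 577/204.

577/204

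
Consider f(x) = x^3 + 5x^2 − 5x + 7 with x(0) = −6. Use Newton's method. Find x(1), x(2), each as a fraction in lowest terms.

f'(x) = 3x^2 + 10x − 5.
f(−6) = 1, f'(−6) = 43, so x(1) = (−6) − 1/43 = −259/43.
f(−259/43) = −560/79507, f'(−259/43) = 80628/1849, so x(2) = (−259/43) − (−560/79507)/(80628/1849) = −5220523/866751.

x(1) = −259/43, x(2) = −5220523/866751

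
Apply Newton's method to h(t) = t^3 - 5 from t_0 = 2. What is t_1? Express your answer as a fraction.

h'(t) = 3t^2.
h(2) = 3, h'(2) = 12, so t_1 = 2 - 3/12 = 7/4.

7/4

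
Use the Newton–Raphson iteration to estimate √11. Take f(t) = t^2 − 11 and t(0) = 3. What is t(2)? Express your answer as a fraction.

f'(t) = 2t.
f(3) = −2, f'(3) = 6, so t(1) = 3 − (−2)/6 = 10/3.
f(10/3) = 1/9, f'(10/3) = 20/3, so t(2) = (10/3) − (1/9)/(20/3) = 199/60.

199/60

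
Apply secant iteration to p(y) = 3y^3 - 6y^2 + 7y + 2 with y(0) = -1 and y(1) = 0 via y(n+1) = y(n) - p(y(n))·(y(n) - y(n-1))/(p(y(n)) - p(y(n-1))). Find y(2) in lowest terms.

-1/8

p(-1) = -14, p(0) = 2. y(2) = 0 - 2·(0 - (-1))/(2 - (-14)) = -1/8.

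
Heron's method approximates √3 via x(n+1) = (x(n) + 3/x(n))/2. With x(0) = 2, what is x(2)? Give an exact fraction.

97/56

x(1) = (2 + 3/2)/2 = 7/4.
x(2) = (7/4 + 3/(7/4))/2 = 97/56.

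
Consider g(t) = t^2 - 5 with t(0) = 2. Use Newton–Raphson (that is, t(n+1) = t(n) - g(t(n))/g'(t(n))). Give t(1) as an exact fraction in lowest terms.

9/4

g'(t) = 2t.
g(2) = -1, g'(2) = 4, so t(1) = 2 - (-1)/4 = 9/4.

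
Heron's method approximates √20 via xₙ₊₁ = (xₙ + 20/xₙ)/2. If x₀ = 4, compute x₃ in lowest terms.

x₁ = (4 + 20/4)/2 = 9/2.
x₂ = (9/2 + 20/(9/2))/2 = 161/36.
x₃ = (161/36 + 20/(161/36))/2 = 51841/11592.

51841/11592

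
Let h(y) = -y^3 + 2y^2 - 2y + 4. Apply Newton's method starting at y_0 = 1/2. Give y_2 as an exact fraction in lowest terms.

h'(y) = -3y^2 + 4y - 2.
h(1/2) = 27/8, h'(1/2) = -3/4, so y_1 = (1/2) - (27/8)/(-3/4) = 5.
h(5) = -81, h'(5) = -57, so y_2 = 5 - (-81)/(-57) = 68/19.

68/19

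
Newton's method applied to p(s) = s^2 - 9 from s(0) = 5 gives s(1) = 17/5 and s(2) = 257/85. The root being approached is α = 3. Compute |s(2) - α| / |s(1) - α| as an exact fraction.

s(1) - α = 17/5 - 3 = 2/5, so |s(1) - α| = 2/5.
s(2) - α = 257/85 - 3 = 2/85, so |s(2) - α| = 2/85.
Ratio = (2/85) / (2/5) = 1/17.

1/17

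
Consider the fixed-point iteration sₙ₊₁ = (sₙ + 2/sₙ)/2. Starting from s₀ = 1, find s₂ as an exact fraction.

s₁ = (1 + 2/1)/2 = 3/2.
s₂ = (3/2 + 2/(3/2))/2 = 17/12.

17/12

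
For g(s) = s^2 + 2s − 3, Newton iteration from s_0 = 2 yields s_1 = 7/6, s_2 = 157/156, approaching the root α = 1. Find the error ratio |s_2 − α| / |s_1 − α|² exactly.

3/13

s_1 − α = 7/6 − 1 = 1/6, so |s_1 − α| = 1/6.
s_2 − α = 157/156 − 1 = 1/156, so |s_2 − α| = 1/156.
|s_1 − α|² = 1/36.
Ratio = (1/156) / (1/36) = 3/13.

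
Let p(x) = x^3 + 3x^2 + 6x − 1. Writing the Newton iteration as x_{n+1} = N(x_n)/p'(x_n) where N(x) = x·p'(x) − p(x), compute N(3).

p'(x) = 3x^2 + 6x + 6.
N(x) = x·p'(x) − p(x) = x·(3x^2 + 6x + 6) − (x^3 + 3x^2 + 6x − 1) = 2x^3 + 3x^2 + 1.
N(3) = 82.

82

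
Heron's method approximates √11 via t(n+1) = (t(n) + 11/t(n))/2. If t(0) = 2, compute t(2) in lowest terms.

t(1) = (2 + 11/2)/2 = 15/4.
t(2) = (15/4 + 11/(15/4))/2 = 401/120.

401/120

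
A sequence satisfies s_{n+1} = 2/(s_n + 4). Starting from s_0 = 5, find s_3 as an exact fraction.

s_1 = 2/(5 + 4) = 2/9.
s_2 = 2/(2/9 + 4) = 9/19.
s_3 = 2/(9/19 + 4) = 38/85.

38/85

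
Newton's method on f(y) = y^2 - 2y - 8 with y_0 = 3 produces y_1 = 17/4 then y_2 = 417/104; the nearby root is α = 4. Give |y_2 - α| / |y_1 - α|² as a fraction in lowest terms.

2/13

y_1 - α = 17/4 - 4 = 1/4, so |y_1 - α| = 1/4.
y_2 - α = 417/104 - 4 = 1/104, so |y_2 - α| = 1/104.
|y_1 - α|² = 1/16.
Ratio = (1/104) / (1/16) = 2/13.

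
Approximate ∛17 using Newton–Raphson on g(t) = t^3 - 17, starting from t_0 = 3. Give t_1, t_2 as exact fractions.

t_1 = 71/27, t_2 = 1050433/408321

g'(t) = 3t^2.
g(3) = 10, g'(3) = 27, so t_1 = 3 - 10/27 = 71/27.
g(71/27) = 23300/19683, g'(71/27) = 5041/243, so t_2 = (71/27) - (23300/19683)/(5041/243) = 1050433/408321.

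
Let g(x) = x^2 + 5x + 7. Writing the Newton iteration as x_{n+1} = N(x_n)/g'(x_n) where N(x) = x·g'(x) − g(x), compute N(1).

g'(x) = 2x + 5.
N(x) = x·g'(x) − g(x) = x·(2x + 5) − (x^2 + 5x + 7) = x^2 − 7.
N(1) = −6.

−6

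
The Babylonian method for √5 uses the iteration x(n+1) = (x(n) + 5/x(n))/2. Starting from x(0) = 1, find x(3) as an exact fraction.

x(1) = (1 + 5/1)/2 = 3.
x(2) = (3 + 5/3)/2 = 7/3.
x(3) = (7/3 + 5/(7/3))/2 = 47/21.

47/21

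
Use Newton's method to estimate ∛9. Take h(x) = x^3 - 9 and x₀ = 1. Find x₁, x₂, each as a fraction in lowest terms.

h'(x) = 3x^2.
h(1) = -8, h'(1) = 3, so x₁ = 1 - (-8)/3 = 11/3.
h(11/3) = 1088/27, h'(11/3) = 121/3, so x₂ = (11/3) - (1088/27)/(121/3) = 2905/1089.

x₁ = 11/3, x₂ = 2905/1089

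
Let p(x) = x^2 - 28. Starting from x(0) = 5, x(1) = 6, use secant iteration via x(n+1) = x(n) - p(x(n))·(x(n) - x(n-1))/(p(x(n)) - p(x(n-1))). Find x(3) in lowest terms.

164/31

p(5) = -3, p(6) = 8. x(2) = 6 - 8·(6 - 5)/(8 - (-3)) = 58/11.
p(6) = 8, p(58/11) = -24/121. x(3) = (58/11) - (-24/121)·((58/11) - 6)/((-24/121) - 8) = 164/31.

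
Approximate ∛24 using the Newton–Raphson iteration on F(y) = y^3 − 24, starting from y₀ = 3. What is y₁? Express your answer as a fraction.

26/9

F'(y) = 3y^2.
F(3) = 3, F'(3) = 27, so y₁ = 3 − 3/27 = 26/9.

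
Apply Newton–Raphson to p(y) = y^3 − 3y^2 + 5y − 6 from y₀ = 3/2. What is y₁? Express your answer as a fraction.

24/11

p'(y) = 3y^2 − 6y + 5.
p(3/2) = −15/8, p'(3/2) = 11/4, so y₁ = (3/2) − (−15/8)/(11/4) = 24/11.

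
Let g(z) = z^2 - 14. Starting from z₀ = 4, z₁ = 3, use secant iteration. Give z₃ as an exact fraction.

g(4) = 2, g(3) = -5. z₂ = 3 - (-5)·(3 - 4)/((-5) - 2) = 26/7.
g(3) = -5, g(26/7) = -10/49. z₃ = (26/7) - (-10/49)·((26/7) - 3)/((-10/49) - (-5)) = 176/47.

176/47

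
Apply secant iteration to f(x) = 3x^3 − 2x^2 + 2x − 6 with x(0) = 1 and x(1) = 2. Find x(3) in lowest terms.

f(1) = −3, f(2) = 14. x(2) = 2 − 14·(2 − 1)/(14 − (−3)) = 20/17.
f(2) = 14, f(20/17) = −7518/4913. x(3) = (20/17) − (−7518/4913)·((20/17) − 2)/((−7518/4913) − 14) = 3427/2725.

3427/2725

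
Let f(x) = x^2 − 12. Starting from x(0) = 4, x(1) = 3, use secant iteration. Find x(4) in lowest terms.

f(4) = 4, f(3) = −3. x(2) = 3 − (−3)·(3 − 4)/((−3) − 4) = 24/7.
f(3) = −3, f(24/7) = −12/49. x(3) = (24/7) − (−12/49)·((24/7) − 3)/((−12/49) − (−3)) = 52/15.
f(24/7) = −12/49, f(52/15) = 4/225. x(4) = (52/15) − (4/225)·((52/15) − (24/7))/((4/225) − (−12/49)) = 627/181.

627/181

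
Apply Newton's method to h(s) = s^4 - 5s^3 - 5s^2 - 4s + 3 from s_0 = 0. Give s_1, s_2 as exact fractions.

h'(s) = 4s^3 - 15s^2 - 10s - 4.
h(0) = 3, h'(0) = -4, so s_1 = 0 - 3/(-4) = 3/4.
h(3/4) = -1179/256, h'(3/4) = -73/4, so s_2 = (3/4) - (-1179/256)/(-73/4) = 2325/4672.

s_1 = 3/4, s_2 = 2325/4672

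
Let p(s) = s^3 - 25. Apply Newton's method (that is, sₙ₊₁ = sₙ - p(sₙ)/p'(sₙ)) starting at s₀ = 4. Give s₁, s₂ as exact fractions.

p'(s) = 3s^2.
p(4) = 39, p'(4) = 48, so s₁ = 4 - 39/48 = 51/16.
p(51/16) = 30251/4096, p'(51/16) = 7803/256, so s₂ = (51/16) - (30251/4096)/(7803/256) = 183851/62424.

s₁ = 51/16, s₂ = 183851/62424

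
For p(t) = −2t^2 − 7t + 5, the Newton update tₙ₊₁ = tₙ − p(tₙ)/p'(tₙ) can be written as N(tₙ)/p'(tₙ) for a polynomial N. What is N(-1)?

p'(t) = −4t − 7.
N(t) = t·p'(t) − p(t) = t·(−4t − 7) − (−2t^2 − 7t + 5) = −2t^2 − 5.
N(-1) = −7.

−7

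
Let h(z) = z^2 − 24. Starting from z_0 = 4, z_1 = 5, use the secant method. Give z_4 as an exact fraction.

4801/980

h(4) = −8, h(5) = 1. z_2 = 5 − 1·(5 − 4)/(1 − (−8)) = 44/9.
h(5) = 1, h(44/9) = −8/81. z_3 = (44/9) − (−8/81)·((44/9) − 5)/((−8/81) − 1) = 436/89.
h(44/9) = −8/81, h(436/89) = −8/7921. z_4 = (436/89) − (−8/7921)·((436/89) − (44/9))/((−8/7921) − (−8/81)) = 4801/980.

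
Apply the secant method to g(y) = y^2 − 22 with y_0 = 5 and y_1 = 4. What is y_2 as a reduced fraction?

14/3

g(5) = 3, g(4) = −6. y_2 = 4 − (−6)·(4 − 5)/((−6) − 3) = 14/3.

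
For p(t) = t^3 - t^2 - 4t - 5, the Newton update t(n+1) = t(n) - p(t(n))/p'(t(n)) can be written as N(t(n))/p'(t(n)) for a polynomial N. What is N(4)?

117

p'(t) = 3t^2 - 2t - 4.
N(t) = t·p'(t) - p(t) = t·(3t^2 - 2t - 4) - (t^3 - t^2 - 4t - 5) = 2t^3 - t^2 + 5.
N(4) = 117.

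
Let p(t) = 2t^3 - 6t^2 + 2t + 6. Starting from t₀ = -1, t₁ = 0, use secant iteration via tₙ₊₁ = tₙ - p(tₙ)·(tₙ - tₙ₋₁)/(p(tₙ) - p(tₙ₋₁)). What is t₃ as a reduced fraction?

-75/79

p(-1) = -4, p(0) = 6. t₂ = 0 - 6·(0 - (-1))/(6 - (-4)) = -3/5.
p(0) = 6, p(-3/5) = 276/125. t₃ = (-3/5) - (276/125)·((-3/5) - 0)/((276/125) - 6) = -75/79.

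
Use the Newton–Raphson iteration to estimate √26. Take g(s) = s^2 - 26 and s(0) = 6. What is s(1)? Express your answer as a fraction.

g'(s) = 2s.
g(6) = 10, g'(6) = 12, so s(1) = 6 - 10/12 = 31/6.

31/6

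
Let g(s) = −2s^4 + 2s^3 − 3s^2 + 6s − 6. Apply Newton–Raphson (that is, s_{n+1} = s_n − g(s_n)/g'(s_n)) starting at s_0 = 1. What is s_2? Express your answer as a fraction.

35/92

g'(s) = −8s^3 + 6s^2 − 6s + 6.
g(1) = −3, g'(1) = −2, so s_1 = 1 − (−3)/(−2) = −1/2.
g(−1/2) = −81/8, g'(−1/2) = 23/2, so s_2 = (−1/2) − (−81/8)/(23/2) = 35/92.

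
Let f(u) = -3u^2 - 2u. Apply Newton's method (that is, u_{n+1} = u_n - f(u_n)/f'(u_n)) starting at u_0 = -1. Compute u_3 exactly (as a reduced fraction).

f'(u) = -6u - 2.
f(-1) = -1, f'(-1) = 4, so u_1 = (-1) - (-1)/4 = -3/4.
f(-3/4) = -3/16, f'(-3/4) = 5/2, so u_2 = (-3/4) - (-3/16)/(5/2) = -27/40.
f(-27/40) = -27/1600, f'(-27/40) = 41/20, so u_3 = (-27/40) - (-27/1600)/(41/20) = -2187/3280.

-2187/3280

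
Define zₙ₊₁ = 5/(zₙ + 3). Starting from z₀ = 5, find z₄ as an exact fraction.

635/526

z₁ = 5/(5 + 3) = 5/8.
z₂ = 5/(5/8 + 3) = 40/29.
z₃ = 5/(40/29 + 3) = 145/127.
z₄ = 5/(145/127 + 3) = 635/526.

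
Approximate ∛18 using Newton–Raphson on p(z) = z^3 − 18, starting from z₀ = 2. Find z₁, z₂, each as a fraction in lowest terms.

z₁ = 17/6, z₂ = 6857/2601

p'(z) = 3z^2.
p(2) = −10, p'(2) = 12, so z₁ = 2 − (−10)/12 = 17/6.
p(17/6) = 1025/216, p'(17/6) = 289/12, so z₂ = (17/6) − (1025/216)/(289/12) = 6857/2601.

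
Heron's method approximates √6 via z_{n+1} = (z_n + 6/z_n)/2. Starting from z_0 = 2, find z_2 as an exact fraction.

z_1 = (2 + 6/2)/2 = 5/2.
z_2 = (5/2 + 6/(5/2))/2 = 49/20.

49/20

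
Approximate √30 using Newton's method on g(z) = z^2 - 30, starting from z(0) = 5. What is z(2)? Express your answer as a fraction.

g'(z) = 2z.
g(5) = -5, g'(5) = 10, so z(1) = 5 - (-5)/10 = 11/2.
g(11/2) = 1/4, g'(11/2) = 11, so z(2) = (11/2) - (1/4)/11 = 241/44.

241/44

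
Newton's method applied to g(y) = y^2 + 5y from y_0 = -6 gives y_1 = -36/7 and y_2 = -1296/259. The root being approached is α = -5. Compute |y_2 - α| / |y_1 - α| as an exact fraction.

1/37

y_1 - α = -36/7 - (-5) = -36/7 + 5 = -1/7, so |y_1 - α| = 1/7.
y_2 - α = -1296/259 - (-5) = -1296/259 + 5 = -1/259, so |y_2 - α| = 1/259.
Ratio = (1/259) / (1/7) = 1/37.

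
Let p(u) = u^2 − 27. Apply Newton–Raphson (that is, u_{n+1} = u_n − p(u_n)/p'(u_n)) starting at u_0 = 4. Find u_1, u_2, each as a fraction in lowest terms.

p'(u) = 2u.
p(4) = −11, p'(4) = 8, so u_1 = 4 − (−11)/8 = 43/8.
p(43/8) = 121/64, p'(43/8) = 43/4, so u_2 = (43/8) − (121/64)/(43/4) = 3577/688.

u_1 = 43/8, u_2 = 3577/688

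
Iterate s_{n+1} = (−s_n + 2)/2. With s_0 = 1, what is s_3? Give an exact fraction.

s_1 = (−1 + 2)/2 = 1/2.
s_2 = (−(1/2) + 2)/2 = 3/4.
s_3 = (−(3/4) + 2)/2 = 5/8.

5/8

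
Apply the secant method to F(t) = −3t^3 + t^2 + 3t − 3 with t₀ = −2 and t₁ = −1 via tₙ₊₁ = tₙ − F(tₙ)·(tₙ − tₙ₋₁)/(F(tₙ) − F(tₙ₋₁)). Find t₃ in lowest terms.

F(−2) = 19, F(−1) = −2. t₂ = (−1) − (−2)·((−1) − (−2))/((−2) − 19) = −23/21.
F(−1) = −2, F(−23/21) = −1178/1029. t₃ = (−23/21) − (−1178/1029)·((−23/21) − (−1))/((−1178/1029) − (−2)) = −269/220.

−269/220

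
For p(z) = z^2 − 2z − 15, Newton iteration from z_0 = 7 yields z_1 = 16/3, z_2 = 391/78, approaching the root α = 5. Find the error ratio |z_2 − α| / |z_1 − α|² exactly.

z_1 − α = 16/3 − 5 = 1/3, so |z_1 − α| = 1/3.
z_2 − α = 391/78 − 5 = 1/78, so |z_2 − α| = 1/78.
|z_1 − α|² = 1/9.
Ratio = (1/78) / (1/9) = 3/26.

3/26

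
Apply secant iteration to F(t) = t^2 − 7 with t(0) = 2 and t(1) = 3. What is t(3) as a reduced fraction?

37/14

F(2) = −3, F(3) = 2. t(2) = 3 − 2·(3 − 2)/(2 − (−3)) = 13/5.
F(3) = 2, F(13/5) = −6/25. t(3) = (13/5) − (−6/25)·((13/5) − 3)/((−6/25) − 2) = 37/14.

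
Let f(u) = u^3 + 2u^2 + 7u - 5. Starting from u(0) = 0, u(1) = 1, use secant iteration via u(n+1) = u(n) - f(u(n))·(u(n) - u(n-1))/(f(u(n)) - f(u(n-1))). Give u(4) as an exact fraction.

f(0) = -5, f(1) = 5. u(2) = 1 - 5·(1 - 0)/(5 - (-5)) = 1/2.
f(1) = 5, f(1/2) = -7/8. u(3) = (1/2) - (-7/8)·((1/2) - 1)/((-7/8) - 5) = 27/47.
f(1/2) = -7/8, f(27/47) = -13405/103823. u(4) = (27/47) - (-13405/103823)·((27/47) - (1/2))/((-13405/103823) - (-7/8)) = 51983/88503.

51983/88503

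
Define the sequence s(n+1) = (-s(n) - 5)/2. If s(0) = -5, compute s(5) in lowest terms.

-25/16

s(1) = (-(-5) - 5)/2 = 0.
s(2) = (-0 - 5)/2 = -5/2.
s(3) = (-(-5/2) - 5)/2 = -5/4.
s(4) = (-(-5/4) - 5)/2 = -15/8.
s(5) = (-(-15/8) - 5)/2 = -25/16.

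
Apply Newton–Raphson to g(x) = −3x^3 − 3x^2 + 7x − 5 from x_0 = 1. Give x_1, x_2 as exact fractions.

x_1 = 1/2, x_2 = 2

g'(x) = −9x^2 − 6x + 7.
g(1) = −4, g'(1) = −8, so x_1 = 1 − (−4)/(−8) = 1/2.
g(1/2) = −21/8, g'(1/2) = 7/4, so x_2 = (1/2) − (−21/8)/(7/4) = 2.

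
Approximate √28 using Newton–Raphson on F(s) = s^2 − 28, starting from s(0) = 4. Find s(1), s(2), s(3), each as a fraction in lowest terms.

s(1) = 11/2, s(2) = 233/44, s(3) = 108497/20504

F'(s) = 2s.
F(4) = −12, F'(4) = 8, so s(1) = 4 − (−12)/8 = 11/2.
F(11/2) = 9/4, F'(11/2) = 11, so s(2) = (11/2) − (9/4)/11 = 233/44.
F(233/44) = 81/1936, F'(233/44) = 233/22, so s(3) = (233/44) − (81/1936)/(233/22) = 108497/20504.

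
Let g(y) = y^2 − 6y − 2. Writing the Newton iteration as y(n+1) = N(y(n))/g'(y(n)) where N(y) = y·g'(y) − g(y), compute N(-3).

11

g'(y) = 2y − 6.
N(y) = y·g'(y) − g(y) = y·(2y − 6) − (y^2 − 6y − 2) = y^2 + 2.
N(-3) = 11.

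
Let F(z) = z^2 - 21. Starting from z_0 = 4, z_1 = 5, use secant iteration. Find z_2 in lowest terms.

41/9

F(4) = -5, F(5) = 4. z_2 = 5 - 4·(5 - 4)/(4 - (-5)) = 41/9.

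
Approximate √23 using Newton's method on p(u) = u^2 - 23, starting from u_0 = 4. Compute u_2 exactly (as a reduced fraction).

p'(u) = 2u.
p(4) = -7, p'(4) = 8, so u_1 = 4 - (-7)/8 = 39/8.
p(39/8) = 49/64, p'(39/8) = 39/4, so u_2 = (39/8) - (49/64)/(39/4) = 2993/624.

2993/624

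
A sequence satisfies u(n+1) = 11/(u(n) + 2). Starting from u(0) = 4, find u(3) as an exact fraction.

u(1) = 11/(4 + 2) = 11/6.
u(2) = 11/(11/6 + 2) = 66/23.
u(3) = 11/(66/23 + 2) = 253/112.

253/112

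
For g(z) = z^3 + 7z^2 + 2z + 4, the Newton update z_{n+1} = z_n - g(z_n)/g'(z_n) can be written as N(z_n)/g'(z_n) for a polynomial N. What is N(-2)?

8

g'(z) = 3z^2 + 14z + 2.
N(z) = z·g'(z) - g(z) = z·(3z^2 + 14z + 2) - (z^3 + 7z^2 + 2z + 4) = 2z^3 + 7z^2 - 4.
N(-2) = 8.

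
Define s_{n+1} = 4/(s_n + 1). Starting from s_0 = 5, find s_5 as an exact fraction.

s_1 = 4/(5 + 1) = 2/3.
s_2 = 4/(2/3 + 1) = 12/5.
s_3 = 4/(12/5 + 1) = 20/17.
s_4 = 4/(20/17 + 1) = 68/37.
s_5 = 4/(68/37 + 1) = 148/105.

148/105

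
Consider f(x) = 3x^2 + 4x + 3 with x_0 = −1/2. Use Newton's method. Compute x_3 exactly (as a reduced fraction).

f'(x) = 6x + 4.
f(−1/2) = 7/4, f'(−1/2) = 1, so x_1 = (−1/2) − (7/4)/1 = −9/4.
f(−9/4) = 147/16, f'(−9/4) = −19/2, so x_2 = (−9/4) − (147/16)/(−19/2) = −195/152.
f(−195/152) = 64827/23104, f'(−195/152) = −281/76, so x_3 = (−195/152) − (64827/23104)/(−281/76) = −44763/85424.

−44763/85424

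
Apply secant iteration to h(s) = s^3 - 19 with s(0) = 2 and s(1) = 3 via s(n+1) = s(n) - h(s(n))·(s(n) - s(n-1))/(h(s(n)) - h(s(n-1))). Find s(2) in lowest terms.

h(2) = -11, h(3) = 8. s(2) = 3 - 8·(3 - 2)/(8 - (-11)) = 49/19.

49/19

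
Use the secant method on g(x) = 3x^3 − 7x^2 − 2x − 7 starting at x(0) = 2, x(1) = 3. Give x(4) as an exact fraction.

4726707/1656113

g(2) = −15, g(3) = 5. x(2) = 3 − 5·(3 − 2)/(5 − (−15)) = 11/4.
g(3) = 5, g(11/4) = −195/64. x(3) = (11/4) − (−195/64)·((11/4) − 3)/((−195/64) − 5) = 293/103.
g(11/4) = −195/64, g(293/103) = −301821/1092727. x(4) = (293/103) − (−301821/1092727)·((293/103) − (11/4))/((−301821/1092727) − (−195/64)) = 4726707/1656113.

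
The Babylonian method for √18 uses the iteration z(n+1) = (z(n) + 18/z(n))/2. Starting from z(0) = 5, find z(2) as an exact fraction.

3649/860

z(1) = (5 + 18/5)/2 = 43/10.
z(2) = (43/10 + 18/(43/10))/2 = 3649/860.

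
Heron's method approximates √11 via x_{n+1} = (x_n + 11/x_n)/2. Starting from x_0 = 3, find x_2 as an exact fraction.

x_1 = (3 + 11/3)/2 = 10/3.
x_2 = (10/3 + 11/(10/3))/2 = 199/60.

199/60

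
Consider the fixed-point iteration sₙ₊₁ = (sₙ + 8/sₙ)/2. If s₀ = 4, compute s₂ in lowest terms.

17/6

s₁ = (4 + 8/4)/2 = 3.
s₂ = (3 + 8/3)/2 = 17/6.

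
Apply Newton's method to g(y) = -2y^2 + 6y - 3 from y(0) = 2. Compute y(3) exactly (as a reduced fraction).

265/112

g'(y) = -4y + 6.
g(2) = 1, g'(2) = -2, so y(1) = 2 - 1/(-2) = 5/2.
g(5/2) = -1/2, g'(5/2) = -4, so y(2) = (5/2) - (-1/2)/(-4) = 19/8.
g(19/8) = -1/32, g'(19/8) = -7/2, so y(3) = (19/8) - (-1/32)/(-7/2) = 265/112.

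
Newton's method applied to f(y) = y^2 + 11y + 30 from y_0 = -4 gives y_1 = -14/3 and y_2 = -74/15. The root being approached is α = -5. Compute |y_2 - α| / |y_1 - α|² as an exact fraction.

3/5

y_1 - α = -14/3 - (-5) = -14/3 + 5 = 1/3, so |y_1 - α| = 1/3.
y_2 - α = -74/15 - (-5) = -74/15 + 5 = 1/15, so |y_2 - α| = 1/15.
|y_1 - α|² = 1/9.
Ratio = (1/15) / (1/9) = 3/5.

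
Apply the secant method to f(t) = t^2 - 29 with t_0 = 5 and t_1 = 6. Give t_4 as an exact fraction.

f(5) = -4, f(6) = 7. t_2 = 6 - 7·(6 - 5)/(7 - (-4)) = 59/11.
f(6) = 7, f(59/11) = -28/121. t_3 = (59/11) - (-28/121)·((59/11) - 6)/((-28/121) - 7) = 673/125.
f(59/11) = -28/121, f(673/125) = -196/15625. t_4 = (673/125) - (-196/15625)·((673/125) - (59/11))/((-196/15625) - (-28/121)) = 39791/7389.

39791/7389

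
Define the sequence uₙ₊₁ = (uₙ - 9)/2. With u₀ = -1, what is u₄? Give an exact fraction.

u₁ = ((-1) - 9)/2 = -5.
u₂ = ((-5) - 9)/2 = -7.
u₃ = ((-7) - 9)/2 = -8.
u₄ = ((-8) - 9)/2 = -17/2.

-17/2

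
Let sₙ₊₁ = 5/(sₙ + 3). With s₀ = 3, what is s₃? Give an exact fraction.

s₁ = 5/(3 + 3) = 5/6.
s₂ = 5/(5/6 + 3) = 30/23.
s₃ = 5/(30/23 + 3) = 115/99.

115/99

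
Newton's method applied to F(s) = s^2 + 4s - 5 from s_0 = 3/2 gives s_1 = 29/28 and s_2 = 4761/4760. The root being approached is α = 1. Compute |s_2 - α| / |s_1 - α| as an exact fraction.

s_1 - α = 29/28 - 1 = 1/28, so |s_1 - α| = 1/28.
s_2 - α = 4761/4760 - 1 = 1/4760, so |s_2 - α| = 1/4760.
Ratio = (1/4760) / (1/28) = 1/170.

1/170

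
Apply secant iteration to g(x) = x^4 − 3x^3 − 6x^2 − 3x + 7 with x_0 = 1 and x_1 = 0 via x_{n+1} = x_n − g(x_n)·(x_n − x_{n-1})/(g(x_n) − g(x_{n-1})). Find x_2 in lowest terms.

7/11

g(1) = −4, g(0) = 7. x_2 = 0 − 7·(0 − 1)/(7 − (−4)) = 7/11.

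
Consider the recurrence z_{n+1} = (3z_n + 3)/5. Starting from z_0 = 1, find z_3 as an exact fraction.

z_1 = (3·1 + 3)/5 = 6/5.
z_2 = (3·(6/5) + 3)/5 = 33/25.
z_3 = (3·(33/25) + 3)/5 = 174/125.

174/125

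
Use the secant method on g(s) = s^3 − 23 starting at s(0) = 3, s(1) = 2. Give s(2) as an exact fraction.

53/19

g(3) = 4, g(2) = −15. s(2) = 2 − (−15)·(2 − 3)/((−15) − 4) = 53/19.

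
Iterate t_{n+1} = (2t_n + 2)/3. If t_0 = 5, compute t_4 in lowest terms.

70/27

t_1 = (2·5 + 2)/3 = 4.
t_2 = (2·4 + 2)/3 = 10/3.
t_3 = (2·(10/3) + 2)/3 = 26/9.
t_4 = (2·(26/9) + 2)/3 = 70/27.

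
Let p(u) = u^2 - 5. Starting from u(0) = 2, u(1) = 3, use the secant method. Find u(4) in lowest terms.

161/72

p(2) = -1, p(3) = 4. u(2) = 3 - 4·(3 - 2)/(4 - (-1)) = 11/5.
p(3) = 4, p(11/5) = -4/25. u(3) = (11/5) - (-4/25)·((11/5) - 3)/((-4/25) - 4) = 29/13.
p(11/5) = -4/25, p(29/13) = -4/169. u(4) = (29/13) - (-4/169)·((29/13) - (11/5))/((-4/169) - (-4/25)) = 161/72.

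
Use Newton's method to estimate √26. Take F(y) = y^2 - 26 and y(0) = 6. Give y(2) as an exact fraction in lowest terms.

F'(y) = 2y.
F(6) = 10, F'(6) = 12, so y(1) = 6 - 10/12 = 31/6.
F(31/6) = 25/36, F'(31/6) = 31/3, so y(2) = (31/6) - (25/36)/(31/3) = 1897/372.

1897/372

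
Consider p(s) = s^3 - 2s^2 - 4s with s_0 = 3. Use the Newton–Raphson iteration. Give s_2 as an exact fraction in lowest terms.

3240/1001

p'(s) = 3s^2 - 4s - 4.
p(3) = -3, p'(3) = 11, so s_1 = 3 - (-3)/11 = 36/11.
p(36/11) = 720/1331, p'(36/11) = 1820/121, so s_2 = (36/11) - (720/1331)/(1820/121) = 3240/1001.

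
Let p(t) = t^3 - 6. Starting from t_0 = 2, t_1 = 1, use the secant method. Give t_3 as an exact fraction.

p(2) = 2, p(1) = -5. t_2 = 1 - (-5)·(1 - 2)/((-5) - 2) = 12/7.
p(1) = -5, p(12/7) = -330/343. t_3 = (12/7) - (-330/343)·((12/7) - 1)/((-330/343) - (-5)) = 522/277.

522/277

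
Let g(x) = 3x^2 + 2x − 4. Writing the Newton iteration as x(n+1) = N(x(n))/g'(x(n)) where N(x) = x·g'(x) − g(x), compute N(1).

g'(x) = 6x + 2.
N(x) = x·g'(x) − g(x) = x·(6x + 2) − (3x^2 + 2x − 4) = 3x^2 + 4.
N(1) = 7.

7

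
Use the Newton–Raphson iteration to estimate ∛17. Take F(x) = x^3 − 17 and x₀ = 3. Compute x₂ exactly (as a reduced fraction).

F'(x) = 3x^2.
F(3) = 10, F'(3) = 27, so x₁ = 3 − 10/27 = 71/27.
F(71/27) = 23300/19683, F'(71/27) = 5041/243, so x₂ = (71/27) − (23300/19683)/(5041/243) = 1050433/408321.

1050433/408321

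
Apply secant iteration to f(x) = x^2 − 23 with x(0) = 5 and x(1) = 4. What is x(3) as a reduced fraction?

379/79

f(5) = 2, f(4) = −7. x(2) = 4 − (−7)·(4 − 5)/((−7) − 2) = 43/9.
f(4) = −7, f(43/9) = −14/81. x(3) = (43/9) − (−14/81)·((43/9) − 4)/((−14/81) − (−7)) = 379/79.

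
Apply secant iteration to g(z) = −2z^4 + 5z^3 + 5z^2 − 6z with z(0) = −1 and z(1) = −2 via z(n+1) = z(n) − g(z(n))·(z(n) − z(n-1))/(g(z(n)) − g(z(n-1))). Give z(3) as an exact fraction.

−9147/7901

g(−1) = 4, g(−2) = −40. z(2) = (−2) − (−40)·((−2) − (−1))/((−40) − 4) = −12/11.
g(−2) = −40, g(−12/11) = 46440/14641. z(3) = (−12/11) − (46440/14641)·((−12/11) − (−2))/((46440/14641) − (−40)) = −9147/7901.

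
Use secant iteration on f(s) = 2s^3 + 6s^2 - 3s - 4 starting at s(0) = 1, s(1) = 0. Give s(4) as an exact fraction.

721100/806511

f(1) = 1, f(0) = -4. s(2) = 0 - (-4)·(0 - 1)/((-4) - 1) = 4/5.
f(0) = -4, f(4/5) = -192/125. s(3) = (4/5) - (-192/125)·((4/5) - 0)/((-192/125) - (-4)) = 100/77.
f(4/5) = -192/125, f(100/77) = 3015168/456533. s(4) = (100/77) - (3015168/456533)·((100/77) - (4/5))/((3015168/456533) - (-192/125)) = 721100/806511.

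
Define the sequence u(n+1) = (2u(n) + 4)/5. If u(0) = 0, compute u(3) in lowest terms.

156/125

u(1) = (2·0 + 4)/5 = 4/5.
u(2) = (2·(4/5) + 4)/5 = 28/25.
u(3) = (2·(28/25) + 4)/5 = 156/125.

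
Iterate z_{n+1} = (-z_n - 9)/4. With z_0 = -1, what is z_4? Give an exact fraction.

-115/64

z_1 = (-(-1) - 9)/4 = -2.
z_2 = (-(-2) - 9)/4 = -7/4.
z_3 = (-(-7/4) - 9)/4 = -29/16.
z_4 = (-(-29/16) - 9)/4 = -115/64.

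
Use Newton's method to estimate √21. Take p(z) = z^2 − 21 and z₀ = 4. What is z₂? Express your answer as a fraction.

2713/592

p'(z) = 2z.
p(4) = −5, p'(4) = 8, so z₁ = 4 − (−5)/8 = 37/8.
p(37/8) = 25/64, p'(37/8) = 37/4, so z₂ = (37/8) − (25/64)/(37/4) = 2713/592.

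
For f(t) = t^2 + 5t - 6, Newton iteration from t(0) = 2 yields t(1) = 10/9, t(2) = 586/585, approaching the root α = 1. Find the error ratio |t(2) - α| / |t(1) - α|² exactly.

9/65

t(1) - α = 10/9 - 1 = 1/9, so |t(1) - α| = 1/9.
t(2) - α = 586/585 - 1 = 1/585, so |t(2) - α| = 1/585.
|t(1) - α|² = 1/81.
Ratio = (1/585) / (1/81) = 9/65.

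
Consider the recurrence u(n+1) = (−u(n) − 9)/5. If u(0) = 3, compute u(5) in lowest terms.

−4692/3125

u(1) = (−3 − 9)/5 = −12/5.
u(2) = (−(−12/5) − 9)/5 = −33/25.
u(3) = (−(−33/25) − 9)/5 = −192/125.
u(4) = (−(−192/125) − 9)/5 = −933/625.
u(5) = (−(−933/625) − 9)/5 = −4692/3125.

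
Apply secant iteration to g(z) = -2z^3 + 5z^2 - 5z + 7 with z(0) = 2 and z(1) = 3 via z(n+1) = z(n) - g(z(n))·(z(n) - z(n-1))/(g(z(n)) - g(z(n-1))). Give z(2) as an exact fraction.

37/18

g(2) = 1, g(3) = -17. z(2) = 3 - (-17)·(3 - 2)/((-17) - 1) = 37/18.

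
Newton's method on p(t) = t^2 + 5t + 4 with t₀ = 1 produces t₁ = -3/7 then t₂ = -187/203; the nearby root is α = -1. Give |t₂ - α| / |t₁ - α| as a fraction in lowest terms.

4/29

t₁ - α = -3/7 - (-1) = -3/7 + 1 = 4/7, so |t₁ - α| = 4/7.
t₂ - α = -187/203 - (-1) = -187/203 + 1 = 16/203, so |t₂ - α| = 16/203.
Ratio = (16/203) / (4/7) = 4/29.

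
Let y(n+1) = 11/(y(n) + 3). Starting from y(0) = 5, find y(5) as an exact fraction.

y(1) = 11/(5 + 3) = 11/8.
y(2) = 11/(11/8 + 3) = 88/35.
y(3) = 11/(88/35 + 3) = 385/193.
y(4) = 11/(385/193 + 3) = 2123/964.
y(5) = 11/(2123/964 + 3) = 10604/5015.

10604/5015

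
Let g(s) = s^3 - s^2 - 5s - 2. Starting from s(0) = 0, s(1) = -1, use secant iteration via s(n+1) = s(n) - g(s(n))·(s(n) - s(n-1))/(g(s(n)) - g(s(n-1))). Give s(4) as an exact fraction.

-1934/3869

g(0) = -2, g(-1) = 1. s(2) = (-1) - 1·((-1) - 0)/(1 - (-2)) = -2/3.
g(-1) = 1, g(-2/3) = 16/27. s(3) = (-2/3) - (16/27)·((-2/3) - (-1))/((16/27) - 1) = -2/11.
g(-2/3) = 16/27, g(-2/11) = -1504/1331. s(4) = (-2/11) - (-1504/1331)·((-2/11) - (-2/3))/((-1504/1331) - (16/27)) = -1934/3869.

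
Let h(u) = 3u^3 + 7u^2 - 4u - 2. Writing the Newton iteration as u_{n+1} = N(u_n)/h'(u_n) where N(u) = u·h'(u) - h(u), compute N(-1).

h'(u) = 9u^2 + 14u - 4.
N(u) = u·h'(u) - h(u) = u·(9u^2 + 14u - 4) - (3u^3 + 7u^2 - 4u - 2) = 6u^3 + 7u^2 + 2.
N(-1) = 3.

3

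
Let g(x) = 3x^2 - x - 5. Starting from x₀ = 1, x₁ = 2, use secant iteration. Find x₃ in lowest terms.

106/73

g(1) = -3, g(2) = 5. x₂ = 2 - 5·(2 - 1)/(5 - (-3)) = 11/8.
g(2) = 5, g(11/8) = -45/64. x₃ = (11/8) - (-45/64)·((11/8) - 2)/((-45/64) - 5) = 106/73.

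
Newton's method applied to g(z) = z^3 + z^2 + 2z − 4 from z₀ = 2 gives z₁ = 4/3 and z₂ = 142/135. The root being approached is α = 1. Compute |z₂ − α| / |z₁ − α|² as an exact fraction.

z₁ − α = 4/3 − 1 = 1/3, so |z₁ − α| = 1/3.
z₂ − α = 142/135 − 1 = 7/135, so |z₂ − α| = 7/135.
|z₁ − α|² = 1/9.
Ratio = (7/135) / (1/9) = 7/15.

7/15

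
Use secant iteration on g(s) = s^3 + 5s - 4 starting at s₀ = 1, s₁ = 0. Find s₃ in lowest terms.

36/49

g(1) = 2, g(0) = -4. s₂ = 0 - (-4)·(0 - 1)/((-4) - 2) = 2/3.
g(0) = -4, g(2/3) = -10/27. s₃ = (2/3) - (-10/27)·((2/3) - 0)/((-10/27) - (-4)) = 36/49.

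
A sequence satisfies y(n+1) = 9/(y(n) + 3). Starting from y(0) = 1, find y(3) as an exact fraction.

y(1) = 9/(1 + 3) = 9/4.
y(2) = 9/(9/4 + 3) = 12/7.
y(3) = 9/(12/7 + 3) = 21/11.

21/11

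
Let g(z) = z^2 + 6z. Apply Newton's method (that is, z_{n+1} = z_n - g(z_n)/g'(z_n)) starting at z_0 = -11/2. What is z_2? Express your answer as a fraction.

-14641/2440

g'(z) = 2z + 6.
g(-11/2) = -11/4, g'(-11/2) = -5, so z_1 = (-11/2) - (-11/4)/(-5) = -121/20.
g(-121/20) = 121/400, g'(-121/20) = -61/10, so z_2 = (-121/20) - (121/400)/(-61/10) = -14641/2440.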